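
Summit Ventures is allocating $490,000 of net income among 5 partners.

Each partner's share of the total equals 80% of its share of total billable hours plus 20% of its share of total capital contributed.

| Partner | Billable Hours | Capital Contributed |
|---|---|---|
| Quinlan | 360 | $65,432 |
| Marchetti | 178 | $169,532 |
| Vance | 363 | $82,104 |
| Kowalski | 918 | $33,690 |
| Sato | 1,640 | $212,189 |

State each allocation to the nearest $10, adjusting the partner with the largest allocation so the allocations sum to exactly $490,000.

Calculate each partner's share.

Quinlan: $52,190; Marchetti: $49,690; Vance: $55,430; Kowalski: $109,900; Sato: $222,790

Totals — billable hours 3,459, capital contributed 562,947.
Combined weights (80% billable hours + 20% capital contributed): Quinlan 0.1065; Marchetti 0.1014; Vance 0.1131; Kowalski 0.2243; Sato 0.4547.
Proportional shares: Quinlan 52,188.58; Marchetti 49,685.09; Vance 55,430.88; Kowalski 109,899.58; Sato 222,795.87.
At nearest $10: Quinlan $52,190; Marchetti $49,690; Vance $55,430; Kowalski $109,900; Sato $222,800. Sum = $490,010.
Difference $490,000 − $490,010 = −$10 applied to largest allocation (Sato): Sato becomes $222,790.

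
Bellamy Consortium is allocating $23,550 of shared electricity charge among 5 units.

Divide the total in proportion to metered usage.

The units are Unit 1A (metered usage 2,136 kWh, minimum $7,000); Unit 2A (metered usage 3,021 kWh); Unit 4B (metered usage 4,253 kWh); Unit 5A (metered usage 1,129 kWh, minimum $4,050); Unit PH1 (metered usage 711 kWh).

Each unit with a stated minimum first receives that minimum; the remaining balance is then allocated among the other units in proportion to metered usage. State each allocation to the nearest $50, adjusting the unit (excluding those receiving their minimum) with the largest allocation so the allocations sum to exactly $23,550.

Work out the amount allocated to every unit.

Minimums first: Unit 1A $7,000; Unit 5A $4,050. Remaining pool $12,500.
Remaining pool split over remaining metered usage 7,985: Unit 2A 4,729.18 → $4,750; Unit 4B 6,657.80 → $6,650; Unit PH1 1,113.02 → $1,100.

Unit 1A: $7,000 · Unit 2A: $4,750 · Unit 4B: $6,650 · Unit 5A: $4,050 · Unit PH1: $1,100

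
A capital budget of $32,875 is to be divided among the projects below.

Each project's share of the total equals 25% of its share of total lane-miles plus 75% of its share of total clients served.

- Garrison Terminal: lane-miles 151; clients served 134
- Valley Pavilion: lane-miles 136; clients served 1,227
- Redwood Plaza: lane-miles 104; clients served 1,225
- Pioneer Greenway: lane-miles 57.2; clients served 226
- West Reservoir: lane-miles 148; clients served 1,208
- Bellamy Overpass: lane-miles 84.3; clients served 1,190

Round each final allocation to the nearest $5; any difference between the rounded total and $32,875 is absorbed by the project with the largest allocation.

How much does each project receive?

Garrison Terminal: $2,460; Valley Pavilion: $7,450; Redwood Plaza: $7,055; Pioneer Greenway: $1,760; West Reservoir: $7,500; Bellamy Overpass: $6,650

Lane-miles total 680.5; clients served total 5,210.
Composite weights (25% lane-miles + 75% clients served): Garrison Terminal 0.0748; Valley Pavilion 0.2266; Redwood Plaza 0.2146; Pioneer Greenway 0.0535; West Reservoir 0.2283; Bellamy Overpass 0.2023.
Pro-rata amounts: Garrison Terminal 2,457.86; Valley Pavilion 7,449.30; Redwood Plaza 7,053.36; Pioneer Greenway 1,760.38; West Reservoir 7,504.32; Bellamy Overpass 6,649.79.
After rounding ($5): Garrison Terminal $2,460; Valley Pavilion $7,450; Redwood Plaza $7,055; Pioneer Greenway $1,760; West Reservoir $7,505; Bellamy Overpass $6,650. Sum = $32,880.
Difference $32,875 − $32,880 = −$5 applied to largest allocation (West Reservoir): West Reservoir becomes $7,500.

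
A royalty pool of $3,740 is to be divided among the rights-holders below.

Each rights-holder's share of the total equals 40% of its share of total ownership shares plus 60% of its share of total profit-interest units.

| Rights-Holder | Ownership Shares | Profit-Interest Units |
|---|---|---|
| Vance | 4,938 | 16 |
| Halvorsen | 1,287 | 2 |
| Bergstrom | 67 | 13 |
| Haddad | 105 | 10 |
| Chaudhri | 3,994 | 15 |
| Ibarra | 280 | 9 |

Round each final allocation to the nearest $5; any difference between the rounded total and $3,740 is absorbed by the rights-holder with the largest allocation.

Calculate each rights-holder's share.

Ownership shares total 10,671; profit-interest units total 65.
Composite weights (40% ownership shares + 60% profit-interest units): Vance 0.3328; Halvorsen 0.0667; Bergstrom 0.1225; Haddad 0.0962; Chaudhri 0.2882; Ibarra 0.0936.
Proportional shares: Vance 1,244.64; Halvorsen 249.47; Bergstrom 458.19; Haddad 359.95; Chaudhri 1,077.78; Ibarra 349.96.
At nearest $5: Vance $1,245; Halvorsen $250; Bergstrom $460; Haddad $360; Chaudhri $1,080; Ibarra $350. Sum = $3,745.
Difference $3,740 − $3,745 = −$5 applied to largest allocation (Vance): Vance becomes $1,240.

Vance: $1,240 · Halvorsen: $250 · Bergstrom: $460 · Haddad: $360 · Chaudhri: $1,080 · Ibarra: $350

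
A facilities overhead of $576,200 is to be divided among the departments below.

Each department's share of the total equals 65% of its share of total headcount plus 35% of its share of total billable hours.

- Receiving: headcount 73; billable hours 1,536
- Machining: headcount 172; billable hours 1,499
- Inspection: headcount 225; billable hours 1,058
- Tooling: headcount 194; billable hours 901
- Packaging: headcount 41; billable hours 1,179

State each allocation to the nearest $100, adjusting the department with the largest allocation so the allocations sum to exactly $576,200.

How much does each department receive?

Receiving: $89,000 · Machining: $140,300 · Inspection: $154,100 · Tooling: $132,500 · Packaging: $60,300

Totals — headcount 705, billable hours 6,173.
Composite weights (65% headcount + 35% billable hours): Receiving 0.1544; Machining 0.2436; Inspection 0.2674; Tooling 0.2300; Packaging 0.1046.
Pro-rata amounts: Receiving 88,961.77; Machining 140,346.56; Inspection 154,095.38; Tooling 132,497.55; Packaging 60,298.74.
Rounded to nearest $100: Receiving $89,000; Machining $140,300; Inspection $154,100; Tooling $132,500; Packaging $60,300. Sum = $576,200.
Sum already equals the total — no adjustment.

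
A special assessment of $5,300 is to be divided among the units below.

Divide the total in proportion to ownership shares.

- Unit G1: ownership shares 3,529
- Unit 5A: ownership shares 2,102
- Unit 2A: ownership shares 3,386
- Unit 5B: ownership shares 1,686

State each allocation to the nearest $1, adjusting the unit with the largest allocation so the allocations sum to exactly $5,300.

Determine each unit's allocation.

Ownership shares total: 10,703.
Pro-rata amounts: Unit G1 3,529/10,703 × $5,300 = 1,747.52; Unit 5A 2,102/10,703 × $5,300 = 1,040.89; Unit 2A 3,386/10,703 × $5,300 = 1,676.71; Unit 5B 1,686/10,703 × $5,300 = 834.89.
Rounded to nearest $1: Unit G1 $1,748; Unit 5A $1,041; Unit 2A $1,677; Unit 5B $835. Sum = $5,301.
Difference $5,300 − $5,301 = −$1 applied to largest allocation (Unit G1): Unit G1 becomes $1,747.

Unit G1: $1,747 | Unit 5A: $1,041 | Unit 2A: $1,677 | Unit 5B: $835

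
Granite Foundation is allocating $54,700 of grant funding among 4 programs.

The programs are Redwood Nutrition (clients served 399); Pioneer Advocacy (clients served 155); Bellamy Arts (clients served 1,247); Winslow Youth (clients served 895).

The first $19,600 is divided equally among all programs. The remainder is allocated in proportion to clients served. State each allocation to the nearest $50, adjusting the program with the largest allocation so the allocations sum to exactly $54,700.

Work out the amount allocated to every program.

Redwood Nutrition: $10,100 · Pioneer Advocacy: $6,900 · Bellamy Arts: $21,150 · Winslow Youth: $16,550

$19,600 shared equally gives $4,900 per program.
Remainder $35,100 by clients served (total 2,696): Redwood Nutrition 5,194.70 → $5,200; Pioneer Advocacy 2,017.99 → $2,000; Bellamy Arts 16,235.05 → $16,250; Winslow Youth 11,652.26 → $11,650.
Totals: Redwood Nutrition $4,900 + $5,200 = $10,100; Pioneer Advocacy $4,900 + $2,000 = $6,900; Bellamy Arts $4,900 + $16,250 = $21,150; Winslow Youth $4,900 + $11,650 = $16,550.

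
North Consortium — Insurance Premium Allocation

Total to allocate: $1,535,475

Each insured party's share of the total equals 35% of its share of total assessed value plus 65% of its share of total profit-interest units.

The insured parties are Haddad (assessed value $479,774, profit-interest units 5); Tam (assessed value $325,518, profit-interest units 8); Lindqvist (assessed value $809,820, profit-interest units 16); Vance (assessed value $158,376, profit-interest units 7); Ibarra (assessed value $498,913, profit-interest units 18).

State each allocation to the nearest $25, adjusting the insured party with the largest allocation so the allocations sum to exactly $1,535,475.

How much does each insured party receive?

Assessed value total 2,272,401; profit-interest units total 54.
Blended shares (35% assessed value + 65% profit-interest units): Haddad 0.1341; Tam 0.1464; Lindqvist 0.3173; Vance 0.1087; Ibarra 0.2935.
Proportional shares: Haddad 205,878.01; Tam 224,844.62; Lindqvist 487,241.19; Vance 166,833.45; Ibarra 450,677.73.
After rounding ($25): Haddad $205,875; Tam $224,850; Lindqvist $487,250; Vance $166,825; Ibarra $450,675. Sum = $1,535,475.
Sum already equals the total — no adjustment.

Haddad: $205,875; Tam: $224,850; Lindqvist: $487,250; Vance: $166,825; Ibarra: $450,675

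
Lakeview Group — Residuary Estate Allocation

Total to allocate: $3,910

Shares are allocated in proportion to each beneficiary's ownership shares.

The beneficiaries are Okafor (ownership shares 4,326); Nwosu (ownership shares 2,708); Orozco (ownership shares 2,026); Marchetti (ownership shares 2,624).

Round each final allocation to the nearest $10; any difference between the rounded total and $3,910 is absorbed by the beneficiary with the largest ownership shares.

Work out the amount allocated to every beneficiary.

Okafor: $1,440 | Nwosu: $910 | Orozco: $680 | Marchetti: $880

Ownership shares total: 4,326 + 2,708 + 2,026 + 2,624 = 11,684.
Proportional shares: Okafor 1,447.68; Nwosu 906.22; Orozco 677.99; Marchetti 878.11.
Rounded to nearest $10: Okafor $1,450; Nwosu $910; Orozco $680; Marchetti $880. Sum = $3,920.
Difference $3,910 − $3,920 = −$10 applied to largest ownership shares (Okafor): Okafor becomes $1,440.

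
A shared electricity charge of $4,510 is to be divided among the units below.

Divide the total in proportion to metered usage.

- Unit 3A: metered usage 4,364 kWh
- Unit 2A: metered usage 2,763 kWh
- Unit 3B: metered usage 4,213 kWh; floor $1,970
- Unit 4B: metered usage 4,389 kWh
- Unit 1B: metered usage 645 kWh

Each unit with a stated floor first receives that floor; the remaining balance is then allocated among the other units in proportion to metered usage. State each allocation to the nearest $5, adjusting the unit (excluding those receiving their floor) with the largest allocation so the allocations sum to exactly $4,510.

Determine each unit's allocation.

Unit 3A: $910 | Unit 2A: $575 | Unit 3B: $1,970 | Unit 4B: $920 | Unit 1B: $135

Fund the minimums — Unit 3B $1,970. Remaining pool $2,540.
Remaining pool split over remaining metered usage 12,161: Unit 3A 911.48 → $910; Unit 2A 577.09 → $575; Unit 4B 916.71 → $915; Unit 1B 134.72 → $135.
Rounding difference +$5 applied to Unit 4B → $920.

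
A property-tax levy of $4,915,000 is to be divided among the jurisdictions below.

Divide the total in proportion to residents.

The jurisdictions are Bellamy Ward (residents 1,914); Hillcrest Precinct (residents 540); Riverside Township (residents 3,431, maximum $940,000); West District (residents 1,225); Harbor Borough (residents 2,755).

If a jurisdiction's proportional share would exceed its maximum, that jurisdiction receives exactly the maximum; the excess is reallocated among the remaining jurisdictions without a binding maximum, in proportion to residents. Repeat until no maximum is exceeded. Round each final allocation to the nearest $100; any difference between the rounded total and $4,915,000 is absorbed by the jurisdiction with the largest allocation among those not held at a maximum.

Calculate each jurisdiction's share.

Bellamy Ward: $1,182,500 | Hillcrest Precinct: $333,600 | Riverside Township: $940,000 | West District: $756,800 | Harbor Borough: $1,702,100

Residents total: 9,865.
Proportional shares (ignoring caps): Bellamy Ward 953,604.66; Hillcrest Precinct 269,042.07; Riverside Township 1,709,413.58; West District 610,326.91; Harbor Borough 1,372,612.77.
Capped: Riverside Township ($940,000); balance $3,975,000 reallocated over remaining residents 6,434.
Shares after redistribution: Bellamy Ward 1,182,491.45 → $1,182,500; Hillcrest Precinct 333,618.28 → $333,600; West District 756,819.24 → $756,800; Harbor Borough 1,702,071.03 → $1,702,100.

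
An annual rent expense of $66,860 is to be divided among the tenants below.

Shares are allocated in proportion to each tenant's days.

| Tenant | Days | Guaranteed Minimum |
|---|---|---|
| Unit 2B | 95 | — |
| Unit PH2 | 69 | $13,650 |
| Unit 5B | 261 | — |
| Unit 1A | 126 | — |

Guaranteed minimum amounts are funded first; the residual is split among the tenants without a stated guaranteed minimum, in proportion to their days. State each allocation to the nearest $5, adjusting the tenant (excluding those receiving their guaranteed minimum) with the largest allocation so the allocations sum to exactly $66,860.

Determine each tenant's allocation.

Fund the minimums — Unit PH2 $13,650. Residual $53,210.
Residual split over remaining days 482: Unit 2B 10,487.45 → $10,485; Unit 5B 28,812.88 → $28,815; Unit 1A 13,909.67 → $13,910.

Unit 2B: $10,485 | Unit PH2: $13,650 | Unit 5B: $28,815 | Unit 1A: $13,910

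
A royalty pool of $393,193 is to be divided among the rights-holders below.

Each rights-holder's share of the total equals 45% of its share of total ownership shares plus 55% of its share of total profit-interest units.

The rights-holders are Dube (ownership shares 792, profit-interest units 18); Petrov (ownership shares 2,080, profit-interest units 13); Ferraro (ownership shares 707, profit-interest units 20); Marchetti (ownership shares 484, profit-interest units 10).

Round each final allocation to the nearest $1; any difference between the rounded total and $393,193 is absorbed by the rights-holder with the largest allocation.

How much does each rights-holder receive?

Totals — ownership shares 4,063, profit-interest units 61.
Combined weights (45% ownership shares + 55% profit-interest units): Dube 0.2500; Petrov 0.3476; Ferraro 0.2586; Marchetti 0.1438.
Raw shares: Dube 98,303.56; Petrov 136,667.90; Ferraro 101,692.32; Marchetti 56,529.22.
At nearest $1: Dube $98,304; Petrov $136,668; Ferraro $101,692; Marchetti $56,529. Sum = $393,193.
Sum already equals the total — no adjustment.

Dube: $98,304 · Petrov: $136,668 · Ferraro: $101,692 · Marchetti: $56,529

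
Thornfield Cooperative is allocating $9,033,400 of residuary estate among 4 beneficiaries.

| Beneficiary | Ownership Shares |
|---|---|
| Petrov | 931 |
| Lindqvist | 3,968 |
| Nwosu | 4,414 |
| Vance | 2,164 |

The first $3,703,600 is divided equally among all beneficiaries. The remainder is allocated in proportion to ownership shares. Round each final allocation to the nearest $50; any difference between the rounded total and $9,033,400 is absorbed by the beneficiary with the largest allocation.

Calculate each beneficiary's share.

Petrov: $1,358,250 | Lindqvist: $2,768,600 | Nwosu: $2,975,700 | Vance: $1,930,850

First tranche $3,703,600 split equally: $925,900 each.
Remainder $5,329,800 by ownership shares (total 11,477): Petrov 432,346.76 → $432,350; Lindqvist 1,842,698.13 → $1,842,700; Nwosu 2,049,815.91 → $2,049,800; Vance 1,004,939.20 → $1,004,950.
Totals: Petrov $925,900 + $432,350 = $1,358,250; Lindqvist $925,900 + $1,842,700 = $2,768,600; Nwosu $925,900 + $2,049,800 = $2,975,700; Vance $925,900 + $1,004,950 = $1,930,850.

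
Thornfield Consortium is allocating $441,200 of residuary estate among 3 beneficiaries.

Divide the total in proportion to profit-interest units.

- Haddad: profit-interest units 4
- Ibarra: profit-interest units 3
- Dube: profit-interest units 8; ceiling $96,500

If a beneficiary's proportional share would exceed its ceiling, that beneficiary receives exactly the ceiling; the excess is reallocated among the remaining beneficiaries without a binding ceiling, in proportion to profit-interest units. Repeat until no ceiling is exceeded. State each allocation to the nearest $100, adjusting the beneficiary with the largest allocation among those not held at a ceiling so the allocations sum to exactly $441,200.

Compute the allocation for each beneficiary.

Total profit-interest units = 15.
Proportional shares (ignoring caps): Haddad 117,653.33; Ibarra 88,240.00; Dube 235,306.67.
Capped: Dube ($96,500); remaining pool $344,700 reallocated over remaining profit-interest units 7.
Remaining shares: Haddad 196,971.43 → $197,000; Ibarra 147,728.57 → $147,700.

Haddad: $197,000 · Ibarra: $147,700 · Dube: $96,500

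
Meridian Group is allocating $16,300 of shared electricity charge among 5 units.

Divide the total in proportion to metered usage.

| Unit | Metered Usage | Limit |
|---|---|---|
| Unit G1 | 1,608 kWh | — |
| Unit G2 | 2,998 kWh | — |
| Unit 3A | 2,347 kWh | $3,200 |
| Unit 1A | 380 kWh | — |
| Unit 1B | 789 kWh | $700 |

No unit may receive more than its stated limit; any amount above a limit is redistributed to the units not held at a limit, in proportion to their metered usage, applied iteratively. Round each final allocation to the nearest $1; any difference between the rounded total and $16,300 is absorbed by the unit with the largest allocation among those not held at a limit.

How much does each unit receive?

Total metered usage = 8,122.
Pro-rata shares before constraints: Unit G1 3,227.09; Unit G2 6,016.67; Unit 3A 4,710.18; Unit 1A 762.62; Unit 1B 1,583.44.
Cap binds for Unit 3A ($3,200), Unit 1B ($700); remaining pool $12,400 reallocated over remaining metered usage 4,986.
Remaining shares: Unit G1 3,999.04 → $3,999; Unit G2 7,455.92 → $7,456; Unit 1A 945.05 → $945.

Unit G1: $3,999 · Unit G2: $7,456 · Unit 3A: $3,200 · Unit 1A: $945 · Unit 1B: $700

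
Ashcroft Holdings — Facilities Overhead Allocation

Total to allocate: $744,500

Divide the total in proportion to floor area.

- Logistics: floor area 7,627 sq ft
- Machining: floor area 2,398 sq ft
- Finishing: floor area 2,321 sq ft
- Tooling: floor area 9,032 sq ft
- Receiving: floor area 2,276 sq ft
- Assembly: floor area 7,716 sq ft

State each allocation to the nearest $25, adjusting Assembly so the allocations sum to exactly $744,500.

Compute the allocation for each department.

Total floor area = 31,370.
Proportional shares: Logistics 7,627/31,370 × $744,500 = 181,010.57; Machining 2,398/31,370 × $744,500 = 56,911.41; Finishing 2,321/31,370 × $744,500 = 55,083.98; Tooling 9,032/31,370 × $744,500 = 214,355.24; Receiving 2,276/31,370 × $744,500 = 54,016.00; Assembly 7,716/31,370 × $744,500 = 183,122.79.
After rounding ($25): Logistics $181,000; Machining $56,900; Finishing $55,075; Tooling $214,350; Receiving $54,025; Assembly $183,125. Sum = $744,475.
Difference $744,500 − $744,475 = +$25 applied to Assembly: Assembly becomes $183,150.

Logistics: $181,000 · Machining: $56,900 · Finishing: $55,075 · Tooling: $214,350 · Receiving: $54,025 · Assembly: $183,150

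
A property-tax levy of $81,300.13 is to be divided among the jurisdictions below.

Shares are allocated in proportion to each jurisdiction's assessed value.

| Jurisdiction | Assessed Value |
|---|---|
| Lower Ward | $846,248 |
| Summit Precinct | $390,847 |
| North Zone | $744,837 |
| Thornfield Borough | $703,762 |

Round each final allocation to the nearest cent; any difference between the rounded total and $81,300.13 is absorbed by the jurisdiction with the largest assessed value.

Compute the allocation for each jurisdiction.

Assessed value total: 846,248 + 390,847 + 744,837 + 703,762 = 2,685,694.
Raw shares: Lower Ward 25,617.2417; Summit Precinct 11,831.5459; North Zone 22,547.3732; Thornfield Borough 21,303.9691.
Rounded to nearest cent: Lower Ward $25,617.24; Summit Precinct $11,831.55; North Zone $22,547.37; Thornfield Borough $21,303.97. Sum = $81,300.13.
No rounding difference to absorb.

Lower Ward: $25,617.24; Summit Precinct: $11,831.55; North Zone: $22,547.37; Thornfield Borough: $21,303.97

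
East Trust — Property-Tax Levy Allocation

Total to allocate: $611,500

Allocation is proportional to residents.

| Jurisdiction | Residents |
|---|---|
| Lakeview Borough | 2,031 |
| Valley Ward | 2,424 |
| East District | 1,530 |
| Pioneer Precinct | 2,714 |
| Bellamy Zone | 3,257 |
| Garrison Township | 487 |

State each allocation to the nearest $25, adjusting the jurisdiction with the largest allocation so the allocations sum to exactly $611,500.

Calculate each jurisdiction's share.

Lakeview Borough: $99,800 | Valley Ward: $119,125 | East District: $75,200 | Pioneer Precinct: $133,375 | Bellamy Zone: $160,075 | Garrison Township: $23,925

Sum of residents: 12,443.
Pro-rata amounts: Lakeview Borough 2,031/12,443 × $611,500 = 99,811.66; Valley Ward 2,424/12,443 × $611,500 = 119,125.29; East District 1,530/12,443 × $611,500 = 75,190.47; Pioneer Precinct 2,714/12,443 × $611,500 = 133,377.08; Bellamy Zone 3,257/12,443 × $611,500 = 160,062.32; Garrison Township 487/12,443 × $611,500 = 23,933.18.
At nearest $25: Lakeview Borough $99,800; Valley Ward $119,125; East District $75,200; Pioneer Precinct $133,375; Bellamy Zone $160,050; Garrison Township $23,925. Sum = $611,475.
Difference $611,500 − $611,475 = +$25 applied to largest allocation (Bellamy Zone): Bellamy Zone becomes $160,075.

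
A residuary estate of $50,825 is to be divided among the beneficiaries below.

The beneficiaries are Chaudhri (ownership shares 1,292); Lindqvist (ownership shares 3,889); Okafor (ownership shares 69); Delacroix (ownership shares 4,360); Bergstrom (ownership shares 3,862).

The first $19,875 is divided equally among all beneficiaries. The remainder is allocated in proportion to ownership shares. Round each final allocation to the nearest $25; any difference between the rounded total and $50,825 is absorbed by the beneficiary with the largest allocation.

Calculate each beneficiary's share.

$19,875 shared equally gives $3,975 per beneficiary.
Remainder $30,950 by ownership shares (total 13,472): Chaudhri 2,968.19 → $2,975; Lindqvist 8,934.42 → $8,925; Okafor 158.52 → $150; Delacroix 10,016.48 → $10,025; Bergstrom 8,872.39 → $8,875.
Totals: Chaudhri $3,975 + $2,975 = $6,950; Lindqvist $3,975 + $8,925 = $12,900; Okafor $3,975 + $150 = $4,125; Delacroix $3,975 + $10,025 = $14,000; Bergstrom $3,975 + $8,875 = $12,850.

Chaudhri: $6,950; Lindqvist: $12,900; Okafor: $4,125; Delacroix: $14,000; Bergstrom: $12,850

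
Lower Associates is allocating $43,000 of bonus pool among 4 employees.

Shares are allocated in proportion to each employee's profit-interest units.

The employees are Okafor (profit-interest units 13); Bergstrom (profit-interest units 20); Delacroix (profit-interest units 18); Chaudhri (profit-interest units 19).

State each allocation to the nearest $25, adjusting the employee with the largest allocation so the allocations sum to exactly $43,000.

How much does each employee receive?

Combined profit-interest units = 70.
Raw shares: Okafor 13/70 × $43,000 = 7,985.71; Bergstrom 20/70 × $43,000 = 12,285.71; Delacroix 18/70 × $43,000 = 11,057.14; Chaudhri 19/70 × $43,000 = 11,671.43.
At nearest $25: Okafor $7,975; Bergstrom $12,275; Delacroix $11,050; Chaudhri $11,675. Sum = $42,975.
Difference $43,000 − $42,975 = +$25 applied to largest allocation (Bergstrom): Bergstrom becomes $12,300.

Okafor: $7,975 · Bergstrom: $12,300 · Delacroix: $11,050 · Chaudhri: $11,675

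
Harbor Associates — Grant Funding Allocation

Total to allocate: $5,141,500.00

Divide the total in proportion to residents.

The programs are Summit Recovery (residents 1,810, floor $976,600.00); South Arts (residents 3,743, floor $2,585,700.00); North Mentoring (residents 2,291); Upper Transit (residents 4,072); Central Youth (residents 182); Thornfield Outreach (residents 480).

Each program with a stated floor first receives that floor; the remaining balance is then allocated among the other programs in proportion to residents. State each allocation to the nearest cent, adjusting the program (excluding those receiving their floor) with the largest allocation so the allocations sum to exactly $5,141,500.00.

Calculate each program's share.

Summit Recovery: $976,600.00 | South Arts: $2,585,700.00 | North Mentoring: $515,010.28 | Upper Transit: $915,374.01 | Central Youth: $40,913.08 | Thornfield Outreach: $107,902.63

Fund the minimums — Summit Recovery $976,600.00; South Arts $2,585,700.00. Residual $1,579,200.00.
Residual split over remaining residents 7,025: North Mentoring 515,010.2776 → $515,010.28; Upper Transit 915,374.0071 → $915,374.01; Central Youth 40,913.0819 → $40,913.08; Thornfield Outreach 107,902.6335 → $107,902.63.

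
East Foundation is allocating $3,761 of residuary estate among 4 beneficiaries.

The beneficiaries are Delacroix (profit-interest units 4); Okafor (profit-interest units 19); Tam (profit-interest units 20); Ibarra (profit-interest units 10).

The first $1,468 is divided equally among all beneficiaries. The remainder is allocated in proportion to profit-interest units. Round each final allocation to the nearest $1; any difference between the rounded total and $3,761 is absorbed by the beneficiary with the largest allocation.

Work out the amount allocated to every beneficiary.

First tranche $1,468 split equally: $367 each.
Remainder $2,293 by profit-interest units (total 53): Delacroix 173.06 → $173; Okafor 822.02 → $822; Tam 865.28 → $865; Ibarra 432.64 → $433.
Totals: Delacroix $367 + $173 = $540; Okafor $367 + $822 = $1,189; Tam $367 + $865 = $1,232; Ibarra $367 + $433 = $800.

Delacroix: $540 · Okafor: $1,189 · Tam: $1,232 · Ibarra: $800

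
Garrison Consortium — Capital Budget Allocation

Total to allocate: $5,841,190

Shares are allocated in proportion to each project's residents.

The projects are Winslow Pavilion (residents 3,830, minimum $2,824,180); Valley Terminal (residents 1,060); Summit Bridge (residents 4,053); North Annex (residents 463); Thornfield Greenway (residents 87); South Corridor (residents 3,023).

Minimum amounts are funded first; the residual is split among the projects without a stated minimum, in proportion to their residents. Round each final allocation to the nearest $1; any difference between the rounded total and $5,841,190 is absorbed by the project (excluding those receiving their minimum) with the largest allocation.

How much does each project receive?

Winslow Pavilion: $2,824,180; Valley Terminal: $368,182; Summit Bridge: $1,407,776; North Annex: $160,819; Thornfield Greenway: $30,219; South Corridor: $1,050,014

Fund the minimums — Winslow Pavilion $2,824,180. Balance $3,017,010.
Balance split over remaining residents 8,686: Valley Terminal 368,182.20 → $368,182; Summit Bridge 1,407,775.91 → $1,407,776; North Annex 160,819.21 → $160,819; Thornfield Greenway 30,218.73 → $30,219; South Corridor 1,050,013.96 → $1,050,014.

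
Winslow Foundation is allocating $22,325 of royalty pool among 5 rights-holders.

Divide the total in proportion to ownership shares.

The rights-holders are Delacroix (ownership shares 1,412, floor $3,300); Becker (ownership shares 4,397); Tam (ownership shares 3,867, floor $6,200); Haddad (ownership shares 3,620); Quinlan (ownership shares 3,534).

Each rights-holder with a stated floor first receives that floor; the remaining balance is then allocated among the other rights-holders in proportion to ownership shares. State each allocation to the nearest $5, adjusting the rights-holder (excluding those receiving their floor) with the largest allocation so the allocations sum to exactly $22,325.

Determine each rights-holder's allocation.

Fund the minimums — Delacroix $3,300; Tam $6,200. Remaining pool $12,825.
Remaining pool split over remaining ownership shares 11,551: Becker 4,881.96 → $4,880; Haddad 4,019.26 → $4,020; Quinlan 3,923.78 → $3,925.

Delacroix: $3,300 · Becker: $4,880 · Tam: $6,200 · Haddad: $4,020 · Quinlan: $3,925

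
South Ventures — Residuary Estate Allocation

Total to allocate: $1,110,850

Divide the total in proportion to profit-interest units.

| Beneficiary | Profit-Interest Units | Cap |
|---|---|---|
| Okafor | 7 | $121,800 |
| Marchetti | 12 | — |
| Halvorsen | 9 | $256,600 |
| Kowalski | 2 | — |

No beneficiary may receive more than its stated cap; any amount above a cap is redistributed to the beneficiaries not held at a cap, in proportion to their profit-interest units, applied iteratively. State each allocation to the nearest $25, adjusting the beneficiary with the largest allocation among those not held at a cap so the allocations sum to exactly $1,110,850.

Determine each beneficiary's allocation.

Profit-interest units total: 30.
Unconstrained shares: Okafor 259,198.33; Marchetti 444,340.00; Halvorsen 333,255.00; Kowalski 74,056.67.
Capped: Okafor ($121,800), Halvorsen ($256,600); residual $732,450 reallocated over remaining profit-interest units 14.
Remaining shares: Marchetti 627,814.29 → $627,825; Kowalski 104,635.71 → $104,625.

Okafor: $121,800 | Marchetti: $627,825 | Halvorsen: $256,600 | Kowalski: $104,625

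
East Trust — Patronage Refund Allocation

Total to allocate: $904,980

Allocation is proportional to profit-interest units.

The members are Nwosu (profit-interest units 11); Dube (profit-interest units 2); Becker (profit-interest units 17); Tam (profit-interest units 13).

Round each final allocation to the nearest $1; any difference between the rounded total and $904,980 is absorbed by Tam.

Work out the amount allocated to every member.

Nwosu: $231,507; Dube: $42,092; Becker: $357,783; Tam: $273,598

Combined profit-interest units = 43.
Raw shares: Nwosu 11/43 × $904,980 = 231,506.51; Dube 2/43 × $904,980 = 42,092.09; Becker 17/43 × $904,980 = 357,782.79; Tam 13/43 × $904,980 = 273,598.60.
At nearest $1: Nwosu $231,507; Dube $42,092; Becker $357,783; Tam $273,599. Sum = $904,981.
Difference $904,980 − $904,981 = −$1 applied to Tam: Tam becomes $273,598.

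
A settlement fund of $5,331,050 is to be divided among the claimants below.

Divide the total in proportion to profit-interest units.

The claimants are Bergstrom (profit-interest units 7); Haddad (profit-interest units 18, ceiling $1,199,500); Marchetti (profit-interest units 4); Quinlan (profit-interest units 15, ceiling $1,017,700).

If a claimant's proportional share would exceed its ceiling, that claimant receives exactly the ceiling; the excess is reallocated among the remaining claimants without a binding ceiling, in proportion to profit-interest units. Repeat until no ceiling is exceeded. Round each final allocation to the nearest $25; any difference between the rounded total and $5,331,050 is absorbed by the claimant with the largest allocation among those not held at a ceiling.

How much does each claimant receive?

Bergstrom: $1,981,550 · Haddad: $1,199,500 · Marchetti: $1,132,300 · Quinlan: $1,017,700

Total profit-interest units = 44.
Pro-rata shares before constraints: Bergstrom 848,121.59; Haddad 2,180,884.09; Marchetti 484,640.91; Quinlan 1,817,403.41.
Cap binds for Haddad ($1,199,500), Quinlan ($1,017,700); remaining pool $3,113,850 reallocated over remaining profit-interest units 11.
Remaining shares: Bergstrom 1,981,540.91 → $1,981,550; Marchetti 1,132,309.09 → $1,132,300.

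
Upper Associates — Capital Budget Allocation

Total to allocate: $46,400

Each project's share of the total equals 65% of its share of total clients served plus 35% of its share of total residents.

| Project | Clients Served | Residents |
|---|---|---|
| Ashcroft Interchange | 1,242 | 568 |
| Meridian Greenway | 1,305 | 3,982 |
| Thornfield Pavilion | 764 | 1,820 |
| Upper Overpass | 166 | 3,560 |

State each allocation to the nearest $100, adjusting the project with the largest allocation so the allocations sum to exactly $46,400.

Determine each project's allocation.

Clients served total 3,477; residents total 9,930.
Composite weights (65% clients served + 35% residents): Ashcroft Interchange 0.2522; Meridian Greenway 0.3843; Thornfield Pavilion 0.2070; Upper Overpass 0.1565.
Unrounded shares: Ashcroft Interchange 11,702.22; Meridian Greenway 17,832.11; Thornfield Pavilion 9,603.56; Upper Overpass 7,262.10.
After rounding ($100): Ashcroft Interchange $11,700; Meridian Greenway $17,800; Thornfield Pavilion $9,600; Upper Overpass $7,300. Sum = $46,400.
No rounding difference to absorb.

Ashcroft Interchange: $11,700 · Meridian Greenway: $17,800 · Thornfield Pavilion: $9,600 · Upper Overpass: $7,300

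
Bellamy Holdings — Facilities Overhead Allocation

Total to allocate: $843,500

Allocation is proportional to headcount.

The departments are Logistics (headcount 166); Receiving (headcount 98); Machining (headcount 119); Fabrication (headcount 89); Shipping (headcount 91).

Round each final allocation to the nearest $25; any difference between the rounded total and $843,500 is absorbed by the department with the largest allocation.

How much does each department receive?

Combined headcount = 563.
Pro-rata amounts: Logistics 166/563 × $843,500 = 248,705.15; Receiving 98/563 × $843,500 = 146,825.93; Machining 119/563 × $843,500 = 178,288.63; Fabrication 89/563 × $843,500 = 133,341.92; Shipping 91/563 × $843,500 = 136,338.37.
After rounding ($25): Logistics $248,700; Receiving $146,825; Machining $178,300; Fabrication $133,350; Shipping $136,350. Sum = $843,525.
Difference $843,500 − $843,525 = −$25 applied to largest allocation (Logistics): Logistics becomes $248,675.

Logistics: $248,675 | Receiving: $146,825 | Machining: $178,300 | Fabrication: $133,350 | Shipping: $136,350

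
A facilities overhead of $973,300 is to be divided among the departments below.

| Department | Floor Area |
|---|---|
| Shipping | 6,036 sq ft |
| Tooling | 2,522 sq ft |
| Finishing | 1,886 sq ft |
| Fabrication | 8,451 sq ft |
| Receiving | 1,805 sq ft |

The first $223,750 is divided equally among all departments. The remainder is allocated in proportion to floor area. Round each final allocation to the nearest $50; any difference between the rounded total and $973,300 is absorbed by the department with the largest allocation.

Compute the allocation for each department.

First tranche $223,750 split equally: $44,750 each.
Remainder $749,550 by floor area (total 20,700): Shipping 218,564.43 → $218,550; Tooling 91,321.99 → $91,300; Finishing 68,292.33 → $68,300; Fabrication 306,011.93 → $306,000; Receiving 65,359.31 → $65,350.
Rounding difference +$50 on remainder applied to Fabrication.
Totals: Shipping $44,750 + $218,550 = $263,300; Tooling $44,750 + $91,300 = $136,050; Finishing $44,750 + $68,300 = $113,050; Fabrication $44,750 + $306,050 = $350,800; Receiving $44,750 + $65,350 = $110,100.

Shipping: $263,300; Tooling: $136,050; Finishing: $113,050; Fabrication: $350,800; Receiving: $110,100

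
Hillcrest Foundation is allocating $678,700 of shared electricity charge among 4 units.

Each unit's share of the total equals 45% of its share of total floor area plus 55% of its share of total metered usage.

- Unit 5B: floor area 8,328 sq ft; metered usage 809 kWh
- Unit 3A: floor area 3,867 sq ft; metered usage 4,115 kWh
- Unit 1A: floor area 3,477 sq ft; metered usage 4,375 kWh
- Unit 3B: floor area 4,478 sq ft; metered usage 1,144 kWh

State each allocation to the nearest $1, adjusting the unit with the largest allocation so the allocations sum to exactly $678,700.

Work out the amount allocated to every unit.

Totals — floor area 20,150, metered usage 10,443.
Combined weights (45% floor area + 55% metered usage): Unit 5B 0.2286; Unit 3A 0.3031; Unit 1A 0.3081; Unit 3B 0.1603.
Unrounded shares: Unit 5B 155,145.80; Unit 3A 205,703.06; Unit 1A 209,085.4995; Unit 3B 108,765.64.
After rounding ($1): Unit 5B $155,146; Unit 3A $205,703; Unit 1A $209,085; Unit 3B $108,766. Sum = $678,700.
Sum already equals the total — no adjustment.

Unit 5B: $155,146; Unit 3A: $205,703; Unit 1A: $209,085; Unit 3B: $108,766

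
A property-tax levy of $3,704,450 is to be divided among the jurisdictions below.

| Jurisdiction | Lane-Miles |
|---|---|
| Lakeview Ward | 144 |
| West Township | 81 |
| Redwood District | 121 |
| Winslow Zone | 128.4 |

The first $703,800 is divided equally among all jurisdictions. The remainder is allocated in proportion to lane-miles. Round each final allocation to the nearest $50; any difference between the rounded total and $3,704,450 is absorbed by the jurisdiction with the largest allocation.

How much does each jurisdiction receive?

Lakeview Ward: $1,086,750 | West Township: $688,300 | Redwood District: $941,300 | Winslow Zone: $988,100

$703,800 shared equally gives $175,950 per jurisdiction.
Remainder $3,000,650 by lane-miles (total 474.4): Lakeview Ward 910,821.25 → $910,800; West Township 512,336.95 → $512,350; Redwood District 765,342.85 → $765,350; Winslow Zone 812,148.95 → $812,150.
Totals: Lakeview Ward $175,950 + $910,800 = $1,086,750; West Township $175,950 + $512,350 = $688,300; Redwood District $175,950 + $765,350 = $941,300; Winslow Zone $175,950 + $812,150 = $988,100.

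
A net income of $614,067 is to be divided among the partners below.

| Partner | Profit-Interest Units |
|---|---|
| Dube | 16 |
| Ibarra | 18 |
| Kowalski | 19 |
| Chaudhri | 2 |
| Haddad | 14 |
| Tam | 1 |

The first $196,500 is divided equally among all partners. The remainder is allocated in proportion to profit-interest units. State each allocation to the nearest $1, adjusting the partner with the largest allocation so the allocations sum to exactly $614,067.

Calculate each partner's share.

First tranche $196,500 split equally: $32,750 each.
Remainder $417,567 by profit-interest units (total 70): Dube 95,443.89 → $95,444; Ibarra 107,374.37 → $107,374; Kowalski 113,339.61 → $113,340; Chaudhri 11,930.49 → $11,930; Haddad 83,513.40 → $83,513; Tam 5,965.24 → $5,965.
Rounding difference +$1 on remainder applied to Kowalski.
Totals: Dube $32,750 + $95,444 = $128,194; Ibarra $32,750 + $107,374 = $140,124; Kowalski $32,750 + $113,341 = $146,091; Chaudhri $32,750 + $11,930 = $44,680; Haddad $32,750 + $83,513 = $116,263; Tam $32,750 + $5,965 = $38,715.

Dube: $128,194 · Ibarra: $140,124 · Kowalski: $146,091 · Chaudhri: $44,680 · Haddad: $116,263 · Tam: $38,715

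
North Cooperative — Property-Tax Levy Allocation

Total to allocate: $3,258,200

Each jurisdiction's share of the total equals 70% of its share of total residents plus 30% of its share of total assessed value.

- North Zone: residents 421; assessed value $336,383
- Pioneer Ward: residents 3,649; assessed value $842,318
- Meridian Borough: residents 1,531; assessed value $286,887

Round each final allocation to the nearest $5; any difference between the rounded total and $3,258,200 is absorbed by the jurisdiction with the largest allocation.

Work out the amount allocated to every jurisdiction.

Residents total 5,601; assessed value total 1,465,588.
Composite weights (70% residents + 30% assessed value): North Zone 0.1215; Pioneer Ward 0.6285; Meridian Borough 0.2501.
Pro-rata amounts: North Zone 395,779.61; Pioneer Ward 2,047,657.13; Meridian Borough 814,763.26.
After rounding ($5): North Zone $395,780; Pioneer Ward $2,047,655; Meridian Borough $814,765. Sum = $3,258,200.
Sum already equals the total — no adjustment.

North Zone: $395,780 | Pioneer Ward: $2,047,655 | Meridian Borough: $814,765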